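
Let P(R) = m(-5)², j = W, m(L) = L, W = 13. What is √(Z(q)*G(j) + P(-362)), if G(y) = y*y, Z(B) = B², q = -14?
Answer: √33149 ≈ 182.07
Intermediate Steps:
j = 13
G(y) = y²
P(R) = 25 (P(R) = (-5)² = 25)
√(Z(q)*G(j) + P(-362)) = √((-14)²*13² + 25) = √(196*169 + 25) = √(33124 + 25) = √33149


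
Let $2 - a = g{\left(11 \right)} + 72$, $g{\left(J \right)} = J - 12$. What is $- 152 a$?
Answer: $10488$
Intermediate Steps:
$g{\left(J \right)} = -12 + J$
$a = -69$ ($a = 2 - \left(\left(-12 + 11\right) + 72\right) = 2 - \left(-1 + 72\right) = 2 - 71 = -69$)
$- 152 a = \left(-152\right) \left(-69\right) = 10488$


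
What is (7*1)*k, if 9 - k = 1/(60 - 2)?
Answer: 3647/58 ≈ 62.879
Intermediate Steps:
k = 521/58 (k = 9 - 1/(60 - 2) = 9 - 1/58 = 521/58 ≈ 8.9828)
(7*1)*k = (7*1)*(521/58) = 7*(521/58) = 3647/58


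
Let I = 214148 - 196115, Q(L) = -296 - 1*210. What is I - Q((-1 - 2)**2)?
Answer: 18539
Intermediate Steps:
Q(L) = -506 (Q(L) = -296 - 210 = -506)
I = 18033
I - Q((-1 - 2)**2) = 18033 - 1*(-506) = 18033 + 506 = 18539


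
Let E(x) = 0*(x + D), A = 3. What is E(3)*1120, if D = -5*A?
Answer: 0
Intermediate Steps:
D = -15 (D = -5*3 = -15)
E(x) = 0 (E(x) = 0*(x - 15) = 0*(-15 + x) = 0)
E(3)*1120 = 0*1120 = 0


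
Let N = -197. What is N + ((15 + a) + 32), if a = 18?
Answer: -132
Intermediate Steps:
N + ((15 + a) + 32) = -197 + ((15 + 18) + 32) = -197 + (33 + 32) = -197 + 65 = -132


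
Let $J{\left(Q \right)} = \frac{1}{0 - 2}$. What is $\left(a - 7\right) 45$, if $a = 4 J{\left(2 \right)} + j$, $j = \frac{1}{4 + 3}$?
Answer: $- \frac{2790}{7} \approx -398.57$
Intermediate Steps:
$J{\left(Q \right)} = - \frac{1}{2}$ ($J{\left(Q \right)} = \frac{1}{-2} = - \frac{1}{2}$)
$j = \frac{1}{7} \approx 0.14286$
$a = - \frac{13}{7}$ ($a = 4 \left(- \frac{1}{2}\right) + \frac{1}{7} = -2 + \frac{1}{7} = - \frac{13}{7} \approx -1.8571$)
$\left(a - 7\right) 45 = \left(- \frac{13}{7} - 7\right) 45 = \left(- \frac{62}{7}\right) 45 = - \frac{2790}{7}$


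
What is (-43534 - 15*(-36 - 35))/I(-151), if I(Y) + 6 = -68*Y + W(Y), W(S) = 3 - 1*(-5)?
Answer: -42469/10270 ≈ -4.1352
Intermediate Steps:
W(S) = 8 (W(S) = 3 + 5 = 8)
I(Y) = 2 - 68*Y (I(Y) = -6 + (-68*Y + 8) = -6 + (8 - 68*Y) = 2 - 68*Y)
(-43534 - 15*(-36 - 35))/I(-151) = (-43534 - 15*(-36 - 35))/(2 - 68*(-151)) = (-43534 - 15*(-71))/(2 + 10268) = (-43534 - 1*(-1065))/10270 = (-43534 + 1065)*(1/10270) = -42469*1/10270 = -42469/10270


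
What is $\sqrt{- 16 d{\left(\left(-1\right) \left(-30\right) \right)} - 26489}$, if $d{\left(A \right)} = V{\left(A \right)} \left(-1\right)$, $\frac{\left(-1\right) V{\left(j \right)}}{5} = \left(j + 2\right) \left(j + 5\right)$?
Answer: $i \sqrt{116089} \approx 340.72 i$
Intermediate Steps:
$V{\left(j \right)} = - 5 \left(2 + j\right) \left(5 + j\right)$ ($V{\left(j \right)} = - 5 \left(j + 2\right) \left(j + 5\right) = - 5 \left(2 + j\right) \left(5 + j\right)$)
$d{\left(A \right)} = 50 + 5 A^{2} + 35 A$ ($d{\left(A \right)} = \left(-50 - 35 A - 5 A^{2}\right) \left(-1\right) = 50 + 5 A^{2} + 35 A$)
$\sqrt{- 16 d{\left(\left(-1\right) \left(-30\right) \right)} - 26489} = \sqrt{- 16 \left(50 + 5 \left(\left(-1\right) \left(-30\right)\right)^{2} + 35 \left(\left(-1\right) \left(-30\right)\right)\right) - 26489} = \sqrt{- 16 \left(50 + 5 \cdot 30^{2} + 35 \cdot 30\right) - 26489} = \sqrt{- 16 \left(50 + 5 \cdot 900 + 1050\right) - 26489} = \sqrt{- 16 \left(50 + 4500 + 1050\right) - 26489} = \sqrt{\left(-16\right) 5600 - 26489} = \sqrt{-89600 - 26489} = \sqrt{-116089} = i \sqrt{116089}$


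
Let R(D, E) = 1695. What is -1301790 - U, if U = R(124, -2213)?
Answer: -1303485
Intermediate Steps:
U = 1695
-1301790 - U = -1301790 - 1*1695 = -1301790 - 1695 = -1303485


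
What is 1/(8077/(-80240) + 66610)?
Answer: 80240/5344778323 ≈ 1.5013e-5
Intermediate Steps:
1/(8077/(-80240) + 66610) = 1/(8077*(-1/80240) + 66610) = 1/(-8077/80240 + 66610) = 1/(5344778323/80240) = 80240/5344778323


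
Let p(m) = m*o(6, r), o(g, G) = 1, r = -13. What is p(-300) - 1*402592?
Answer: -402892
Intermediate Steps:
p(m) = m (p(m) = m*1 = m)
p(-300) - 1*402592 = -300 - 1*402592 = -300 - 402592 = -402892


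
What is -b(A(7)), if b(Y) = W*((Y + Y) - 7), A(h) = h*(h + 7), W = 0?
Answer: 0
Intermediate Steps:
A(h) = h*(7 + h)
b(Y) = 0 (b(Y) = 0*((Y + Y) - 7) = 0*(2*Y - 7) = 0*(-7 + 2*Y) = 0)
-b(A(7)) = -1*0 = 0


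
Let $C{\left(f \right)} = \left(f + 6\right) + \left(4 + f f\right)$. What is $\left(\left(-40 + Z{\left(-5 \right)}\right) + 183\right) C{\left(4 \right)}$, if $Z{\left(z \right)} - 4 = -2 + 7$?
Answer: $4560$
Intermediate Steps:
$Z{\left(z \right)} = 9$ ($Z{\left(z \right)} = 4 + \left(-2 + 7\right) = 4 + 5 = 9$)
$C{\left(f \right)} = 10 + f + f^{2}$ ($C{\left(f \right)} = \left(6 + f\right) + \left(4 + f^{2}\right) = 10 + f + f^{2}$)
$\left(\left(-40 + Z{\left(-5 \right)}\right) + 183\right) C{\left(4 \right)} = \left(\left(-40 + 9\right) + 183\right) \left(10 + 4 + 4^{2}\right) = \left(-31 + 183\right) \left(10 + 4 + 16\right) = 152 \cdot 30 = 4560$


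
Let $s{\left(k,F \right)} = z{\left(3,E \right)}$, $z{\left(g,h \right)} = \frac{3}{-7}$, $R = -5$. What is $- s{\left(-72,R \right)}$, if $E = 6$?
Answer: $\frac{3}{7} \approx 0.42857$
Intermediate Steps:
$z{\left(g,h \right)} = - \frac{3}{7}$ ($z{\left(g,h \right)} = 3 \left(- \frac{1}{7}\right) = - \frac{3}{7}$)
$s{\left(k,F \right)} = - \frac{3}{7}$
$- s{\left(-72,R \right)} = \left(-1\right) \left(- \frac{3}{7}\right) = \frac{3}{7}$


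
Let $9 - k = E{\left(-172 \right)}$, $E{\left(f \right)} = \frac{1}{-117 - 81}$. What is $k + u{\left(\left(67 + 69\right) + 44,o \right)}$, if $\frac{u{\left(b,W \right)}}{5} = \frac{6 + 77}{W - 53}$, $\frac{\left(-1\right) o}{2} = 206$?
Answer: $\frac{49795}{6138} \approx 8.1126$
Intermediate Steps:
$E{\left(f \right)} = - \frac{1}{198}$ ($E{\left(f \right)} = \frac{1}{-198} = - \frac{1}{198}$)
$k = \frac{1783}{198}$ ($k = 9 - - \frac{1}{198} = 9 + \frac{1}{198} = \frac{1783}{198} \approx 9.0051$)
$o = -412$ ($o = \left(-2\right) 206 = -412$)
$u{\left(b,W \right)} = \frac{415}{-53 + W}$ ($u{\left(b,W \right)} = 5 \frac{6 + 77}{W - 53} = 5 \frac{83}{-53 + W} = \frac{415}{-53 + W}$)
$k + u{\left(\left(67 + 69\right) + 44,o \right)} = \frac{1783}{198} + \frac{415}{-53 - 412} = \frac{1783}{198} + \frac{415}{-465} = \frac{1783}{198} + 415 \left(- \frac{1}{465}\right) = \frac{1783}{198} - \frac{83}{93} = \frac{49795}{6138}$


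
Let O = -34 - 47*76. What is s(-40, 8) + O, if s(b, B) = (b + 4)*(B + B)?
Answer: -4182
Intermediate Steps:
s(b, B) = 2*B*(4 + b) (s(b, B) = (4 + b)*(2*B) = 2*B*(4 + b))
O = -3606 (O = -34 - 3572 = -3606)
s(-40, 8) + O = 2*8*(4 - 40) - 3606 = 2*8*(-36) - 3606 = -576 - 3606 = -4182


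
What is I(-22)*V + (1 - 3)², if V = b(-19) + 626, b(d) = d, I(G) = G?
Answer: -13350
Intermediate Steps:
V = 607 (V = -19 + 626 = 607)
I(-22)*V + (1 - 3)² = -22*607 + (1 - 3)² = -13354 + (-2)² = -13354 + 4 = -13350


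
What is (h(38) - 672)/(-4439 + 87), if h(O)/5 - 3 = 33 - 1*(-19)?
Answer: 397/4352 ≈ 0.091222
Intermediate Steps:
h(O) = 275 (h(O) = 15 + 5*(33 - 1*(-19)) = 15 + 5*(33 + 19) = 15 + 5*52 = 15 + 260 = 275)
(h(38) - 672)/(-4439 + 87) = (275 - 672)/(-4439 + 87) = -397/(-4352) = -397*(-1/4352) = 397/4352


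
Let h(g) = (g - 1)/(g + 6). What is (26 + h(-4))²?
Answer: 2209/4 ≈ 552.25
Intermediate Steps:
h(g) = (-1 + g)/(6 + g)
(26 + h(-4))² = (26 + (-1 - 4)/(6 - 4))² = (26 - 5/2)² = (47/2)² = 2209/4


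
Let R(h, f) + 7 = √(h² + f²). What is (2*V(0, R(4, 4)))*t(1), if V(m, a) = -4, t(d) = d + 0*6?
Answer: -8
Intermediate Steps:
R(h, f) = -7 + √(f² + h²) (R(h, f) = -7 + √(h² + f²) = -7 + √(f² + h²))
t(d) = d (t(d) = d + 0 = d)
(2*V(0, R(4, 4)))*t(1) = (2*(-4))*1 = -8*1 = -8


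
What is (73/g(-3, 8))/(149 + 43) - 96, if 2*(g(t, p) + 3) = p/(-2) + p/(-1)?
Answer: -165961/1728 ≈ -96.042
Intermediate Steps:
g(t, p) = -3 - 3*p/4 (g(t, p) = -3 + (p/(-2) + p/(-1))/2 = -3 + (p*(-½) + p*(-1))/2 = -3 + (-p/2 - p)/2 = -3 + (-3*p/2)/2 = -3 - 3*p/4)
(73/g(-3, 8))/(149 + 43) - 96 = (73/(-3 - ¾*8))/(149 + 43) - 96 = (73/(-3 - 6))/192 - 96 = (73/(-9))/192 - 96 = (73*(-⅑))/192 - 96 = (1/192)*(-73/9) - 96 = -73/1728 - 96 = -165961/1728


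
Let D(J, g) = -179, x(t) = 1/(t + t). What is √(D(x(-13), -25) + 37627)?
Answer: 2*√9362 ≈ 193.51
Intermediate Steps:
x(t) = 1/(2*t)
√(D(x(-13), -25) + 37627) = √(-179 + 37627) = √37448 = 2*√9362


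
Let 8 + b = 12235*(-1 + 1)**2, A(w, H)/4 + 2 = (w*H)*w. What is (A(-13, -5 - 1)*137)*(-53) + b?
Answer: 29508696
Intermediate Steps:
A(w, H) = -8 + 4*H*w**2 (A(w, H) = -8 + 4*((w*H)*w) = -8 + 4*((H*w)*w) = -8 + 4*(H*w**2) = -8 + 4*H*w**2)
b = -8 (b = -8 + 12235*(-1 + 1)**2 = -8 + 12235*0**2 = -8 + 12235*0 = -8 + 0 = -8)
(A(-13, -5 - 1)*137)*(-53) + b = ((-8 + 4*(-5 - 1)*(-13)**2)*137)*(-53) - 8 = ((-8 + 4*(-6)*169)*137)*(-53) - 8 = ((-8 - 4056)*137)*(-53) - 8 = -4064*137*(-53) - 8 = -556768*(-53) - 8 = 29508704 - 8 = 29508696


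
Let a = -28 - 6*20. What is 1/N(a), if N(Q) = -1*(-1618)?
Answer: 1/1618 ≈ 0.00061805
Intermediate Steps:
a = -148 (a = -28 - 120 = -148)
N(Q) = 1618
1/N(a) = 1/1618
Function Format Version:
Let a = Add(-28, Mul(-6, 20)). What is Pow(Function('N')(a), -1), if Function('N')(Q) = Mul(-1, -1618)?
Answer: Rational(1, 1618) ≈ 0.00061805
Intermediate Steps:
a = -148 (a = Add(-28, -120) = -148)
Function('N')(Q) = 1618
Pow(Function('N')(a), -1) = Pow(1618, -1) = Rational(1, 1618)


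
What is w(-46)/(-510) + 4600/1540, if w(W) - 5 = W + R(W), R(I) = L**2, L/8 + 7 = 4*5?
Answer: -142475/7854 ≈ -18.140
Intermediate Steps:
L = 104 (L = -56 + 8*(4*5) = -56 + 8*20 = -56 + 160 = 104)
R(I) = 10816 (R(I) = 104**2 = 10816)
w(W) = 10821 + W (w(W) = 5 + (W + 10816) = 5 + (10816 + W) = 10821 + W)
w(-46)/(-510) + 4600/1540 = (10821 - 46)/(-510) + 4600/1540 = 10775*(-1/510) + 4600*(1/1540) = -2155/102 + 230/77 = -142475/7854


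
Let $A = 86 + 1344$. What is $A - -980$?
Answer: $2410$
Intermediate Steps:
$A = 1430$
$A - -980 = 1430 - -980 = 1430 + 980 = 2410$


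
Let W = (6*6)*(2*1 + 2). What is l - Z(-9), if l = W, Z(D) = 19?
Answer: 125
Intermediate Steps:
W = 144 (W = 36*(2 + 2) = 36*4 = 144)
l = 144
l - Z(-9) = 144 - 1*19 = 144 - 19 = 125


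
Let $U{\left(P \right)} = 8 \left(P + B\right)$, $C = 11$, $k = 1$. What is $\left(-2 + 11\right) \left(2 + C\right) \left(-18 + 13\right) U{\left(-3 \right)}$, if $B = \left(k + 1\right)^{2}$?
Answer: $-4680$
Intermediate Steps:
$B = 4$ ($B = \left(1 + 1\right)^{2} = 2^{2} = 4$)
$U{\left(P \right)} = 32 + 8 P$ ($U{\left(P \right)} = 8 \left(P + 4\right) = 8 \left(4 + P\right) = 32 + 8 P$)
$\left(-2 + 11\right) \left(2 + C\right) \left(-18 + 13\right) U{\left(-3 \right)} = \left(-2 + 11\right) \left(2 + 11\right) \left(-18 + 13\right) \left(32 + 8 \left(-3\right)\right) = 9 \cdot 13 \left(-5\right) \left(32 - 24\right) = 117 \left(-5\right) 8 = \left(-585\right) 8 = -4680$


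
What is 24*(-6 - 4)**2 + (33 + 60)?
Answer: 2493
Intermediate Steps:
24*(-6 - 4)**2 + (33 + 60) = 24*(-10)**2 + 93 = 24*100 + 93 = 2400 + 93 = 2493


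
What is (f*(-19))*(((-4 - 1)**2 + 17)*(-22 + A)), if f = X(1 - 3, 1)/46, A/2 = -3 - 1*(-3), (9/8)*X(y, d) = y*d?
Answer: -46816/69 ≈ -678.49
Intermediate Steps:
X(y, d) = 8*d*y/9 (X(y, d) = 8*(y*d)/9 = 8*(d*y)/9 = 8*d*y/9)
A = 0 (A = 2*(-3 - 1*(-3)) = 2*(-3 + 3) = 2*0 = 0)
f = -8/207 (f = ((8/9)*1*(1 - 3))/46 = ((8/9)*1*(-2))*(1/46) = -16/9*1/46 = -8/207 ≈ -0.038647)
(f*(-19))*(((-4 - 1)**2 + 17)*(-22 + A)) = (-8/207*(-19))*(((-4 - 1)**2 + 17)*(-22 + 0)) = 152*(((-5)**2 + 17)*(-22))/207 = 152*((25 + 17)*(-22))/207 = 152*(42*(-22))/207 = (152/207)*(-924) = -46816/69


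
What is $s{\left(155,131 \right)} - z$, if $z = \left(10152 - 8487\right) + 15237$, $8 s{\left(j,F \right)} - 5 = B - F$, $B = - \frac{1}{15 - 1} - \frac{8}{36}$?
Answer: $- \frac{17053129}{1008} \approx -16918.0$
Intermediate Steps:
$B = - \frac{37}{126}$ ($B = - \frac{1}{15 - 1} - \frac{2}{9} = - \frac{1}{14} - \frac{2}{9} = - \frac{37}{126} \approx -0.29365$)
$s{\left(j,F \right)} = \frac{593}{1008} - \frac{F}{8}$ ($s{\left(j,F \right)} = \frac{5}{8} + \frac{- \frac{37}{126} - F}{8} = \frac{5}{8} - \left(\frac{37}{1008} + \frac{F}{8}\right) = \frac{593}{1008} - \frac{F}{8}$)
$z = 16902$ ($z = 1665 + 15237 = 16902$)
$s{\left(155,131 \right)} - z = \left(\frac{593}{1008} - \frac{131}{8}\right) - 16902 = - \frac{15913}{1008} - 16902 = - \frac{17053129}{1008}$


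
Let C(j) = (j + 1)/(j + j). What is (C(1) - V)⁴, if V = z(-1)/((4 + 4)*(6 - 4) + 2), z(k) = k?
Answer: 130321/104976 ≈ 1.2414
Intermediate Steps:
C(j) = (1 + j)/(2*j) (C(j) = (1 + j)/((2*j)) = (1 + j)*(1/(2*j)) = (1 + j)/(2*j))
V = -1/18 (V = -1/((4 + 4)*(6 - 4) + 2) = -1/(8*2 + 2) = -1/(16 + 2) = -1/18 ≈ -0.055556)
(C(1) - V)⁴ = ((½)*(1 + 1)/1 - 1*(-1/18))⁴ = ((½)*1*2 + 1/18)⁴ = (1 + 1/18)⁴ = (19/18)⁴ = 130321/104976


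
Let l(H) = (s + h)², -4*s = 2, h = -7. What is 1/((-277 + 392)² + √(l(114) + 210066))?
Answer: 2300/30380957 - 2*√840489/698762011 ≈ 7.3081e-5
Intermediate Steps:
s = -½ (s = -¼*2 = -½ ≈ -0.50000)
l(H) = 225/4 (l(H) = (-½ - 7)² = (-15/2)² = 225/4)
1/((-277 + 392)² + √(l(114) + 210066)) = 1/((-277 + 392)² + √(225/4 + 210066)) = 1/(115² + √(840489/4)) = 1/(13225 + √840489/2)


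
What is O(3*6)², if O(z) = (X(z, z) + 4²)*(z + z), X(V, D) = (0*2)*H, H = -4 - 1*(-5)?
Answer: 331776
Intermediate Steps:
H = 1 (H = -4 + 5 = 1)
X(V, D) = 0 (X(V, D) = (0*2)*1 = 0*1 = 0)
O(z) = 32*z (O(z) = (0 + 4²)*(z + z) = (0 + 16)*(2*z) = 16*(2*z) = 32*z)
O(3*6)² = (32*(3*6))² = (32*18)² = 576² = 331776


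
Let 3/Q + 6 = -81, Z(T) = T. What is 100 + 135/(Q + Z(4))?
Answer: 3083/23 ≈ 134.04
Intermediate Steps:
Q = -1/29 (Q = 3/(-6 - 81) = 3/(-87) = 3*(-1/87) = -1/29 ≈ -0.034483)
100 + 135/(Q + Z(4)) = 100 + 135/(-1/29 + 4) = 100 + 135/(115/29) = 100 + 135*(29/115) = 100 + 783/23 = 3083/23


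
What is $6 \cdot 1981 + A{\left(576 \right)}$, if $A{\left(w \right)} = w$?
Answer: $12462$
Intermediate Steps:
$6 \cdot 1981 + A{\left(576 \right)} = 6 \cdot 1981 + 576 = 11886 + 576 = 12462$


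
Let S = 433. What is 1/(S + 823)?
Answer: 1/1256 ≈ 0.00079618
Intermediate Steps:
1/(S + 823) = 1/(433 + 823) = 1/1256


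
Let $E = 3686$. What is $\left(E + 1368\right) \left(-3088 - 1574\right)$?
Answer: $-23561748$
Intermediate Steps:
$\left(E + 1368\right) \left(-3088 - 1574\right) = \left(3686 + 1368\right) \left(-3088 - 1574\right) = 5054 \left(-4662\right) = -23561748$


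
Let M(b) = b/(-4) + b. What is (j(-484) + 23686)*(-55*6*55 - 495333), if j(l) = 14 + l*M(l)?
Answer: -102384402336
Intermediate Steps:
M(b) = 3*b/4 (M(b) = b*(-¼) + b = -b/4 + b = 3*b/4)
j(l) = 14 + 3*l²/4 (j(l) = 14 + l*(3*l/4) = 14 + 3*l²/4)
(j(-484) + 23686)*(-55*6*55 - 495333) = ((14 + (¾)*(-484)²) + 23686)*(-55*6*55 - 495333) = ((14 + (¾)*234256) + 23686)*(-330*55 - 495333) = ((14 + 175692) + 23686)*(-18150 - 495333) = (175706 + 23686)*(-513483) = 199392*(-513483) = -102384402336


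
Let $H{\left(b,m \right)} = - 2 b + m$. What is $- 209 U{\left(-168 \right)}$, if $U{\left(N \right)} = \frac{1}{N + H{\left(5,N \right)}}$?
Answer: $\frac{209}{346} \approx 0.60405$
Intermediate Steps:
$H{\left(b,m \right)} = m - 2 b$
$U{\left(N \right)} = \frac{1}{-10 + 2 N}$ ($U{\left(N \right)} = \frac{1}{N + \left(N - 10\right)} = \frac{1}{N + \left(-10 + N\right)} = \frac{1}{-10 + 2 N}$)
$- 209 U{\left(-168 \right)} = - 209 \frac{1}{2 \left(-5 - 168\right)} = - 209 \frac{1}{2 \left(-173\right)} = - 209 \cdot \frac{1}{2} \left(- \frac{1}{173}\right) = \left(-209\right) \left(- \frac{1}{346}\right) = \frac{209}{346}$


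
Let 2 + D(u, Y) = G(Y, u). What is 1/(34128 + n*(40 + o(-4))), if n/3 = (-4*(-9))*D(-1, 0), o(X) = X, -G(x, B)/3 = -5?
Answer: 1/84672 ≈ 1.1810e-5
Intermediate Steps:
G(x, B) = 15 (G(x, B) = -3*(-5) = 15)
D(u, Y) = 13 (D(u, Y) = -2 + 15 = 13)
n = 1404 (n = 3*(-4*(-9)*13) = 3*(36*13) = 3*468 = 1404)
1/(34128 + n*(40 + o(-4))) = 1/(34128 + 1404*(40 - 4)) = 1/(34128 + 1404*36) = 1/(34128 + 50544) = 1/84672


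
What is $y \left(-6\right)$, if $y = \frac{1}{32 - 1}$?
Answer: $- \frac{6}{31} \approx -0.19355$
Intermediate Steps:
$y = \frac{1}{31} \approx 0.032258$
$y \left(-6\right) = \frac{1}{31} \left(-6\right) = - \frac{6}{31}$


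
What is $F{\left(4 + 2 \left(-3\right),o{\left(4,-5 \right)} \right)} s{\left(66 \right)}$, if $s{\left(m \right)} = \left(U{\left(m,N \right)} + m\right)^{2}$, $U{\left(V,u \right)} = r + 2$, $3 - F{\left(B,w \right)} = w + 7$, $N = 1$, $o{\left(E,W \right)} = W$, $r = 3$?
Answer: $5041$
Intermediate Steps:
$F{\left(B,w \right)} = -4 - w$ ($F{\left(B,w \right)} = 3 - \left(w + 7\right) = 3 - \left(7 + w\right) = -4 - w$)
$U{\left(V,u \right)} = 5$ ($U{\left(V,u \right)} = 3 + 2 = 5$)
$s{\left(m \right)} = \left(5 + m\right)^{2}$
$F{\left(4 + 2 \left(-3\right),o{\left(4,-5 \right)} \right)} s{\left(66 \right)} = \left(-4 - -5\right) \left(5 + 66\right)^{2} = \left(-4 + 5\right) 71^{2} = 1 \cdot 5041 = 5041$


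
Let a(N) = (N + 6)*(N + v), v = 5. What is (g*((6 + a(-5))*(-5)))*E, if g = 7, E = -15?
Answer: 3150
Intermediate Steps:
a(N) = (5 + N)*(6 + N) (a(N) = (N + 6)*(N + 5) = (6 + N)*(5 + N) = (5 + N)*(6 + N))
(g*((6 + a(-5))*(-5)))*E = (7*((6 + (30 + (-5)² + 11*(-5)))*(-5)))*(-15) = (7*((6 + (30 + 25 - 55))*(-5)))*(-15) = (7*((6 + 0)*(-5)))*(-15) = (7*(6*(-5)))*(-15) = (7*(-30))*(-15) = -210*(-15) = 3150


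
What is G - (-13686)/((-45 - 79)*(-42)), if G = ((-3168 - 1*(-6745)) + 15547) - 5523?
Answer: 11807949/868 ≈ 13604.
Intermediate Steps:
G = 13601 (G = ((-3168 + 6745) + 15547) - 5523 = (3577 + 15547) - 5523 = 19124 - 5523 = 13601)
G - (-13686)/((-45 - 79)*(-42)) = 13601 - (-13686)/((-45 - 79)*(-42)) = 13601 - (-13686)/((-124*(-42))) = 13601 - (-13686)/5208 = 13601 - 1*(-2281/868) = 13601 + 2281/868 = 11807949/868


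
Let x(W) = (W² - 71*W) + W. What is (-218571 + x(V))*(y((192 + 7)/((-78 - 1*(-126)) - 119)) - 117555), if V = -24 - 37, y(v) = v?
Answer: 1757627870320/71 ≈ 2.4755e+10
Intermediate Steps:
V = -61
x(W) = W² - 70*W
(-218571 + x(V))*(y((192 + 7)/((-78 - 1*(-126)) - 119)) - 117555) = (-218571 - 61*(-70 - 61))*((192 + 7)/((-78 - 1*(-126)) - 119) - 117555) = (-218571 - 61*(-131))*(199/((-78 + 126) - 119) - 117555) = (-218571 + 7991)*(199/(48 - 119) - 117555) = -210580*(199/(-71) - 117555) = -210580*(199*(-1/71) - 117555) = -210580*(-199/71 - 117555) = -210580*(-8346604/71) = 1757627870320/71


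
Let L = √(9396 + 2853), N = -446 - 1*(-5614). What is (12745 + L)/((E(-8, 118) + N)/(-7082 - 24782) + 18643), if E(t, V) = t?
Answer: 50763335/74254424 + 11949*√1361/74254424 ≈ 0.68958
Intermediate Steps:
N = 5168 (N = -446 + 5614 = 5168)
L = 3*√1361 (L = √12249 = 3*√1361 ≈ 110.68)
(12745 + L)/((E(-8, 118) + N)/(-7082 - 24782) + 18643) = (12745 + 3*√1361)/((-8 + 5168)/(-7082 - 24782) + 18643) = (12745 + 3*√1361)/(5160/(-31864) + 18643) = (12745 + 3*√1361)/(5160*(-1/31864) + 18643) = (12745 + 3*√1361)/(-645/3983 + 18643) = (12745 + 3*√1361)/(74254424/3983) = (12745 + 3*√1361)*(3983/74254424) = 50763335/74254424 + 11949*√1361/74254424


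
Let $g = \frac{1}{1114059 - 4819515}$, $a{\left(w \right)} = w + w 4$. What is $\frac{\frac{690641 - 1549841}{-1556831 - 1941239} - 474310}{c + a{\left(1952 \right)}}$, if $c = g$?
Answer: $- \frac{614797669779996000}{12650857802292113} \approx -48.597$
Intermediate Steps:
$a{\left(w \right)} = 5 w$ ($a{\left(w \right)} = w + 4 w = 5 w$)
$g = - \frac{1}{3705456}$ ($g = \frac{1}{-3705456} = - \frac{1}{3705456} \approx -2.6987 \cdot 10^{-7}$)
$c = - \frac{1}{3705456} \approx -2.6987 \cdot 10^{-7}$
$\frac{\frac{690641 - 1549841}{-1556831 - 1941239} - 474310}{c + a{\left(1952 \right)}} = \frac{\frac{690641 - 1549841}{-1556831 - 1941239} - 474310}{- \frac{1}{3705456} + 5 \cdot 1952} = \frac{- \frac{859200}{-3498070} - 474310}{- \frac{1}{3705456} + 9760} = \frac{\left(-859200\right) \left(- \frac{1}{3498070}\right) - 474310}{\frac{36165250559}{3705456}} = \left(\frac{85920}{349807} - 474310\right) \frac{3705456}{36165250559} = \left(- \frac{165916872250}{349807}\right) \frac{3705456}{36165250559} = - \frac{614797669779996000}{12650857802292113}$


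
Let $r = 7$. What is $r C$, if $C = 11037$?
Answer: $77259$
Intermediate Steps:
$r C = 7 \cdot 11037 = 77259$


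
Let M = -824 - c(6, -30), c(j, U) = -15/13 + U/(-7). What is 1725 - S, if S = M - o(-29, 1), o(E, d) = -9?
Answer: 231425/91 ≈ 2543.1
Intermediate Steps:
c(j, U) = -15/13 - U/7 (c(j, U) = -15*1/13 + U*(-⅐) = -15/13 - U/7)
M = -75269/91 (M = -824 - (-15/13 - ⅐*(-30)) = -824 - (-15/13 + 30/7) = -824 - 1*285/91 = -824 - 285/91 = -75269/91 ≈ -827.13)
S = -74450/91 (S = -75269/91 - 1*(-9) = -75269/91 + 9 = -74450/91 ≈ -818.13)
1725 - S = 1725 - 1*(-74450/91) = 1725 + 74450/91 = 231425/91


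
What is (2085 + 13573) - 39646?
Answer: -23988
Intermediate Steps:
(2085 + 13573) - 39646 = 15658 - 39646 = -23988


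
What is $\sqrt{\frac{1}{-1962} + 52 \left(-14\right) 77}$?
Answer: $\frac{i \sqrt{23976048314}}{654} \approx 236.76 i$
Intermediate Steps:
$\sqrt{\frac{1}{-1962} + 52 \left(-14\right) 77} = \sqrt{- \frac{1}{1962} - 56056} = \sqrt{- \frac{109981873}{1962}} = \frac{i \sqrt{23976048314}}{654}$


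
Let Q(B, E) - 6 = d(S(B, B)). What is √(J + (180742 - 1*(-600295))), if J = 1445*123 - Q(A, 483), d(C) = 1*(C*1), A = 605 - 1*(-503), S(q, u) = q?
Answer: √957658 ≈ 978.60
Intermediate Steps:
A = 1108 (A = 605 + 503 = 1108)
d(C) = C (d(C) = 1*C = C)
Q(B, E) = 6 + B
J = 176621 (J = 1445*123 - (6 + 1108) = 177735 - 1*1114 = 177735 - 1114 = 176621)
√(J + (180742 - 1*(-600295))) = √(176621 + (180742 - 1*(-600295))) = √(176621 + (180742 + 600295)) = √(176621 + 781037) = √957658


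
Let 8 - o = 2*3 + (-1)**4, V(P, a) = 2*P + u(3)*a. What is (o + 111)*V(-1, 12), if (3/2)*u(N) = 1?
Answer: 672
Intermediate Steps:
u(N) = 2/3 (u(N) = (2/3)*1 = 2/3)
V(P, a) = 2*P + 2*a/3
o = 1 (o = 8 - (2*3 + (-1)**4) = 8 - (6 + 1) = 8 - 1*7 = 8 - 7 = 1)
(o + 111)*V(-1, 12) = (1 + 111)*(2*(-1) + (2/3)*12) = 112*(-2 + 8) = 112*6 = 672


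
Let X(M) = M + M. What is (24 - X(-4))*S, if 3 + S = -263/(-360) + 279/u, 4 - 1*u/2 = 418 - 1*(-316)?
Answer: -258652/3285 ≈ -78.737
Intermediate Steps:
X(M) = 2*M
u = -1460 (u = 8 - 2*(418 - 1*(-316)) = 8 - 2*(418 + 316) = 8 - 2*734 = 8 - 1468 = -1460)
S = -64663/26280 (S = -3 + (-263/(-360) + 279/(-1460)) = -3 + (-263*(-1/360) + 279*(-1/1460)) = -3 + (263/360 - 279/1460) = -3 + 14177/26280 = -64663/26280 ≈ -2.4605)
(24 - X(-4))*S = (24 - 2*(-4))*(-64663/26280) = (24 - 1*(-8))*(-64663/26280) = (24 + 8)*(-64663/26280) = 32*(-64663/26280) = -258652/3285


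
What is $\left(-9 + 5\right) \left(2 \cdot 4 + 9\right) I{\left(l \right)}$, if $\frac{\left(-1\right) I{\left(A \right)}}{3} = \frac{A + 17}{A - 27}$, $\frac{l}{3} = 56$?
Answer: $\frac{12580}{47} \approx 267.66$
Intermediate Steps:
$l = 168$ ($l = 3 \cdot 56 = 168$)
$I{\left(A \right)} = - \frac{3 \left(17 + A\right)}{-27 + A}$ ($I{\left(A \right)} = - 3 \frac{A + 17}{A - 27} = - 3 \frac{17 + A}{-27 + A} = - \frac{3 \left(17 + A\right)}{-27 + A}$)
$\left(-9 + 5\right) \left(2 \cdot 4 + 9\right) I{\left(l \right)} = \left(-9 + 5\right) \left(2 \cdot 4 + 9\right) \frac{3 \left(-17 - 168\right)}{-27 + 168} = - 4 \left(8 + 9\right) \frac{3 \left(-17 - 168\right)}{141} = \left(-4\right) 17 \cdot 3 \cdot \frac{1}{141} \left(-185\right) = \left(-68\right) \left(- \frac{185}{47}\right) = \frac{12580}{47}$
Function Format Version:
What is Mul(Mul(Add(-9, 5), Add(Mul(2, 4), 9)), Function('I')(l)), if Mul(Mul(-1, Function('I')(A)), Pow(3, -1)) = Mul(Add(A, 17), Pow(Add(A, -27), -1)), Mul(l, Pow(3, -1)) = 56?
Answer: Rational(12580, 47) ≈ 267.66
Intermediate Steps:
l = 168 (l = Mul(3, 56) = 168)
Function('I')(A) = Mul(-3, Pow(Add(-27, A), -1), Add(17, A)) (Function('I')(A) = Mul(-3, Mul(Add(A, 17), Pow(Add(A, -27), -1))) = Mul(-3, Mul(Add(17, A), Pow(Add(-27, A), -1))) = Mul(-3, Mul(Pow(Add(-27, A), -1), Add(17, A))) = Mul(-3, Pow(Add(-27, A), -1), Add(17, A)))
Mul(Mul(Add(-9, 5), Add(Mul(2, 4), 9)), Function('I')(l)) = Mul(Mul(Add(-9, 5), Add(Mul(2, 4), 9)), Mul(3, Pow(Add(-27, 168), -1), Add(-17, Mul(-1, 168)))) = Mul(Mul(-4, Add(8, 9)), Mul(3, Pow(141, -1), Add(-17, -168))) = Mul(Mul(-4, 17), Mul(3, Rational(1, 141), -185)) = Mul(-68, Rational(-185, 47)) = Rational(12580, 47)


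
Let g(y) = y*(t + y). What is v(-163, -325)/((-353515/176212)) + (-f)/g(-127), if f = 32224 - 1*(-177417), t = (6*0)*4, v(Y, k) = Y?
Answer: 389154867609/5701843435 ≈ 68.251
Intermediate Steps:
t = 0 (t = 0*4 = 0)
g(y) = y**2 (g(y) = y*(0 + y) = y*y = y**2)
f = 209641 (f = 32224 + 177417 = 209641)
v(-163, -325)/((-353515/176212)) + (-f)/g(-127) = -163/((-353515/176212)) + (-1*209641)/((-127)**2) = -163/((-353515*1/176212)) - 209641/16129 = -163/(-353515/176212) - 209641*1/16129 = -163*(-176212/353515) - 209641/16129 = 28722556/353515 - 209641/16129 = 389154867609/5701843435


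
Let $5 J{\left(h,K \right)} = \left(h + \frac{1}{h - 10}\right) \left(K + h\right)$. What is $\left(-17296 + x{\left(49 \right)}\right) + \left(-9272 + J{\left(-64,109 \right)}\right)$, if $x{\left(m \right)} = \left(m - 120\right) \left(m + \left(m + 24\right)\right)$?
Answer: $- \frac{2649653}{74} \approx -35806.0$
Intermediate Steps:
$J{\left(h,K \right)} = \frac{\left(K + h\right) \left(h + \frac{1}{-10 + h}\right)}{5}$ ($J{\left(h,K \right)} = \frac{\left(h + \frac{1}{h - 10}\right) \left(K + h\right)}{5} = \frac{\left(h + \frac{1}{-10 + h}\right) \left(K + h\right)}{5} = \frac{\left(K + h\right) \left(h + \frac{1}{-10 + h}\right)}{5}$)
$x{\left(m \right)} = \left(-120 + m\right) \left(24 + 2 m\right)$ ($x{\left(m \right)} = \left(-120 + m\right) \left(m + \left(24 + m\right)\right) = \left(-120 + m\right) \left(24 + 2 m\right)$)
$\left(-17296 + x{\left(49 \right)}\right) + \left(-9272 + J{\left(-64,109 \right)}\right) = \left(-17296 - \left(13464 - 4802\right)\right) - \left(9272 - \frac{109 - 64 + \left(-64\right)^{3} - 10 \left(-64\right)^{2} + 109 \left(-64\right)^{2} - 1090 \left(-64\right)}{5 \left(-10 - 64\right)}\right) = \left(-17296 - 8662\right) - \left(9272 - \frac{109 - 64 - 262144 - 40960 + 109 \cdot 4096 + 69760}{5 \left(-74\right)}\right) = \left(-17296 - 8662\right) - \left(9272 + \frac{109 - 64 - 262144 - 40960 + 446464 + 69760}{370}\right) = \left(-17296 - 8662\right) - \left(9272 + \frac{1}{370} \cdot 213165\right) = -25958 - \frac{728761}{74} = - \frac{2649653}{74}$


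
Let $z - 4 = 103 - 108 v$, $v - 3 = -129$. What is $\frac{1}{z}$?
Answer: $\frac{1}{13715} \approx 7.2913 \cdot 10^{-5}$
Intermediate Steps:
$v = -126$ ($v = 3 - 129 = -126$)
$z = 13715$ ($z = 4 + \left(103 - -13608\right) = 4 + \left(103 + 13608\right) = 4 + 13711 = 13715$)
$\frac{1}{z} = \frac{1}{13715}$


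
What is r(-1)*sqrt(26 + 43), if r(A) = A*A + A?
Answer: 0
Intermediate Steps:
r(A) = A + A**2 (r(A) = A**2 + A = A + A**2)
r(-1)*sqrt(26 + 43) = (-(1 - 1))*sqrt(26 + 43) = (-1*0)*sqrt(69) = 0*sqrt(69) = 0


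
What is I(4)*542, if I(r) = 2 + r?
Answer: 3252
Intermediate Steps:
I(4)*542 = (2 + 4)*542 = 6*542 = 3252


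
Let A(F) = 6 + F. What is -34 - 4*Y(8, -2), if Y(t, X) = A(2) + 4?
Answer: -82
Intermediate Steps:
Y(t, X) = 12 (Y(t, X) = (6 + 2) + 4 = 8 + 4 = 12)
-34 - 4*Y(8, -2) = -34 - 4*12 = -34 - 48 = -82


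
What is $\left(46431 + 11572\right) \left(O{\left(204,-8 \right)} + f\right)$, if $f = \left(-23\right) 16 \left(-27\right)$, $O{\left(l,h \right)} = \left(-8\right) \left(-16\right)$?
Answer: $583742192$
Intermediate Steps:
$O{\left(l,h \right)} = 128$
$f = 9936$ ($f = \left(-368\right) \left(-27\right) = 9936$)
$\left(46431 + 11572\right) \left(O{\left(204,-8 \right)} + f\right) = \left(46431 + 11572\right) \left(128 + 9936\right) = 58003 \cdot 10064 = 583742192$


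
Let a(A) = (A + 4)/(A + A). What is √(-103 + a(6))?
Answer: I*√3678/6 ≈ 10.108*I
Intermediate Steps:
a(A) = (4 + A)/(2*A) (a(A) = (4 + A)/((2*A)) = (4 + A)*(1/(2*A)) = (4 + A)/(2*A))
√(-103 + a(6)) = √(-103 + (½)*(4 + 6)/6) = √(-103 + (½)*(⅙)*10) = √(-103 + ⅚) = √(-613/6) = I*√3678/6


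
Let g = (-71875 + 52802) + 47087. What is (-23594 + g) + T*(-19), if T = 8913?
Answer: -164927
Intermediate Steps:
g = 28014 (g = -19073 + 47087 = 28014)
(-23594 + g) + T*(-19) = (-23594 + 28014) + 8913*(-19) = 4420 - 169347 = -164927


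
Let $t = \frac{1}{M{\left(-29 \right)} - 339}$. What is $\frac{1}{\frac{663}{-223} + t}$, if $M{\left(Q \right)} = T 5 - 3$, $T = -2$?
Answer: $- \frac{78496}{233599} \approx -0.33603$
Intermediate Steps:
$M{\left(Q \right)} = -13$ ($M{\left(Q \right)} = \left(-2\right) 5 - 3 = -10 + \left(-5 + 2\right) = -10 - 3 = -13$)
$t = - \frac{1}{352}$ ($t = \frac{1}{-13 - 339} = \frac{1}{-352} = - \frac{1}{352} \approx -0.0028409$)
$\frac{1}{\frac{663}{-223} + t} = \frac{1}{\frac{663}{-223} - \frac{1}{352}} = \frac{1}{663 \left(- \frac{1}{223}\right) - \frac{1}{352}} = \frac{1}{- \frac{663}{223} - \frac{1}{352}} = \frac{1}{- \frac{233599}{78496}} = - \frac{78496}{233599}$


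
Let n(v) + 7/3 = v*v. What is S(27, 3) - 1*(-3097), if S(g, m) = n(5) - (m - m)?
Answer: 9359/3 ≈ 3119.7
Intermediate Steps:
n(v) = -7/3 + v² (n(v) = -7/3 + v*v = -7/3 + v²)
S(g, m) = 68/3 (S(g, m) = (-7/3 + 5²) - (m - m) = (-7/3 + 25) - 1*0 = 68/3 + 0 = 68/3)
S(27, 3) - 1*(-3097) = 68/3 - 1*(-3097) = 68/3 + 3097 = 9359/3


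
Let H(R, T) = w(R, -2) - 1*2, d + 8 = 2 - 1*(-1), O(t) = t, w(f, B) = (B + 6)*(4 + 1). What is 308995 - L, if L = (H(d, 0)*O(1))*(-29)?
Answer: 309517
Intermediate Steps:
w(f, B) = 30 + 5*B (w(f, B) = (6 + B)*5 = 30 + 5*B)
d = -5 (d = -8 + (2 - 1*(-1)) = -8 + (2 + 1) = -8 + 3 = -5)
H(R, T) = 18 (H(R, T) = (30 + 5*(-2)) - 1*2 = (30 - 10) - 2 = 20 - 2 = 18)
L = -522 (L = (18*1)*(-29) = 18*(-29) = -522)
308995 - L = 308995 - 1*(-522) = 308995 + 522 = 309517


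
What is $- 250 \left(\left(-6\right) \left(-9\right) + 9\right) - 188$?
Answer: $-15938$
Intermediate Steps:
$- 250 \left(\left(-6\right) \left(-9\right) + 9\right) - 188 = - 250 \left(54 + 9\right) - 188 = \left(-250\right) 63 - 188 = -15750 - 188 = -15938$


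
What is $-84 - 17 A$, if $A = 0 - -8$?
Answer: $-220$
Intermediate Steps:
$A = 8$ ($A = 0 + 8 = 8$)
$-84 - 17 A = -84 - 136 = -220$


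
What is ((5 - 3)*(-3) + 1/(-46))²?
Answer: 76729/2116 ≈ 36.261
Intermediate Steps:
((5 - 3)*(-3) + 1/(-46))² = (2*(-3) - 1/46)² = (-6 - 1/46)² = (-277/46)² = 76729/2116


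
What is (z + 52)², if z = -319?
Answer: 71289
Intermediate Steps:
(z + 52)² = (-319 + 52)² = (-267)² = 71289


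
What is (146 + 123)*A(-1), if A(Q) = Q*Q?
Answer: 269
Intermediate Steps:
A(Q) = Q²
(146 + 123)*A(-1) = (146 + 123)*(-1)² = 269*1 = 269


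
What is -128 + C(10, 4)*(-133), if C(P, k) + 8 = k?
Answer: 404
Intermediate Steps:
C(P, k) = -8 + k
-128 + C(10, 4)*(-133) = -128 + (-8 + 4)*(-133) = -128 - 4*(-133) = -128 + 532 = 404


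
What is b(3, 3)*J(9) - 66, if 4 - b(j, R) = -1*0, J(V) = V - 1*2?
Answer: -38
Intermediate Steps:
J(V) = -2 + V (J(V) = V - 2 = -2 + V)
b(j, R) = 4 (b(j, R) = 4 - (-1)*0 = 4 - 1*0 = 4 + 0 = 4)
b(3, 3)*J(9) - 66 = 4*(-2 + 9) - 66 = 4*7 - 66 = 28 - 66 = -38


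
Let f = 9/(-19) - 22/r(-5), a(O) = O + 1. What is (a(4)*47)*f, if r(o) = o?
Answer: 17531/19 ≈ 922.68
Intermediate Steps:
a(O) = 1 + O
f = 373/95 (f = 9/(-19) - 22/(-5) = 9*(-1/19) - 22*(-⅕) = -9/19 + 22/5 = 373/95 ≈ 3.9263)
(a(4)*47)*f = ((1 + 4)*47)*(373/95) = (5*47)*(373/95) = 235*(373/95) = 17531/19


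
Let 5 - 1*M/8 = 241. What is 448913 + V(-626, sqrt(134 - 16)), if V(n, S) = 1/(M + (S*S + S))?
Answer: 11918191222/26549 - sqrt(118)/3132782 ≈ 4.4891e+5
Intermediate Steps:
M = -1888 (M = 40 - 8*241 = 40 - 1928 = -1888)
V(n, S) = 1/(-1888 + S + S**2) (V(n, S) = 1/(-1888 + (S*S + S)) = 1/(-1888 + (S**2 + S)) = 1/(-1888 + (S + S**2)) = 1/(-1888 + S + S**2))
448913 + V(-626, sqrt(134 - 16)) = 448913 + 1/(-1888 + sqrt(134 - 16) + (sqrt(134 - 16))**2) = 448913 + 1/(-1888 + sqrt(118) + (sqrt(118))**2) = 448913 + 1/(-1888 + sqrt(118) + 118) = 448913 + 1/(-1770 + sqrt(118))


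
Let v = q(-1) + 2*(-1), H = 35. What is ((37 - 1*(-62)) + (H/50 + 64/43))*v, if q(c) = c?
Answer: -130533/430 ≈ -303.56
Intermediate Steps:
v = -3 (v = -1 + 2*(-1) = -1 - 2 = -3)
((37 - 1*(-62)) + (H/50 + 64/43))*v = ((37 - 1*(-62)) + (35/50 + 64/43))*(-3) = ((37 + 62) + (35*(1/50) + 64*(1/43)))*(-3) = (99 + (7/10 + 64/43))*(-3) = (99 + 941/430)*(-3) = (43511/430)*(-3) = -130533/430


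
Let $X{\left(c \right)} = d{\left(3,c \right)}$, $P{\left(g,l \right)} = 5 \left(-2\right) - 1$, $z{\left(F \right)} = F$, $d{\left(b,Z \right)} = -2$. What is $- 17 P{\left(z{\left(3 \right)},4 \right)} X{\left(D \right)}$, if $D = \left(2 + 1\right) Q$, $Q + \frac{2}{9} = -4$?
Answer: $-374$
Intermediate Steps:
$Q = - \frac{38}{9}$ ($Q = - \frac{2}{9} - 4 = - \frac{38}{9} \approx -4.2222$)
$P{\left(g,l \right)} = -11$ ($P{\left(g,l \right)} = -10 - 1 = -11$)
$D = - \frac{38}{3}$ ($D = \left(2 + 1\right) \left(- \frac{38}{9}\right) = 3 \left(- \frac{38}{9}\right) = - \frac{38}{3} \approx -12.667$)
$X{\left(c \right)} = -2$
$- 17 P{\left(z{\left(3 \right)},4 \right)} X{\left(D \right)} = \left(-17\right) \left(-11\right) \left(-2\right) = 187 \left(-2\right) = -374$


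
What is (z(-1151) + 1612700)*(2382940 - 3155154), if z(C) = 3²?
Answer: -1245356467726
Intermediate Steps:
z(C) = 9
(z(-1151) + 1612700)*(2382940 - 3155154) = (9 + 1612700)*(2382940 - 3155154) = 1612709*(-772214) = -1245356467726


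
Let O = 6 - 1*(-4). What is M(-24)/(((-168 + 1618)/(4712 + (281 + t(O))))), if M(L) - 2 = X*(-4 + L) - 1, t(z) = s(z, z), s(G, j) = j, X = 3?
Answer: -415249/1450 ≈ -286.38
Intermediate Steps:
O = 10 (O = 6 + 4 = 10)
t(z) = z
M(L) = -11 + 3*L (M(L) = 2 + (3*(-4 + L) - 1) = 2 + ((-12 + 3*L) - 1) = 2 + (-13 + 3*L) = -11 + 3*L)
M(-24)/(((-168 + 1618)/(4712 + (281 + t(O))))) = (-11 + 3*(-24))/(((-168 + 1618)/(4712 + (281 + 10)))) = (-11 - 72)/((1450/(4712 + 291))) = -83/(1450/5003) = -83/(1450*(1/5003)) = -83/1450/5003 = -83*5003/1450 = -415249/1450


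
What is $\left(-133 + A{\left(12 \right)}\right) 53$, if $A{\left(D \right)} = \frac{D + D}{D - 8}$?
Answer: $-6731$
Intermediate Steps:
$A{\left(D \right)} = \frac{2 D}{-8 + D}$
$\left(-133 + A{\left(12 \right)}\right) 53 = \left(-133 + 2 \cdot 12 \frac{1}{-8 + 12}\right) 53 = \left(-133 + 2 \cdot 12 \cdot \frac{1}{4}\right) 53 = \left(-133 + 6\right) 53 = \left(-127\right) 53 = -6731$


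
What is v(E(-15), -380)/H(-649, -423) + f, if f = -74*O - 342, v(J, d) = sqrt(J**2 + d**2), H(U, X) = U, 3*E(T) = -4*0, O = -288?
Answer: 13609150/649 ≈ 20969.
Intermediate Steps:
E(T) = 0 (E(T) = (-4*0)/3 = (1/3)*0 = 0)
f = 20970 (f = -74*(-288) - 342 = 21312 - 342 = 20970)
v(E(-15), -380)/H(-649, -423) + f = sqrt(0**2 + (-380)**2)/(-649) + 20970 = sqrt(0 + 144400)*(-1/649) + 20970 = sqrt(144400)*(-1/649) + 20970 = 380*(-1/649) + 20970 = -380/649 + 20970 = 13609150/649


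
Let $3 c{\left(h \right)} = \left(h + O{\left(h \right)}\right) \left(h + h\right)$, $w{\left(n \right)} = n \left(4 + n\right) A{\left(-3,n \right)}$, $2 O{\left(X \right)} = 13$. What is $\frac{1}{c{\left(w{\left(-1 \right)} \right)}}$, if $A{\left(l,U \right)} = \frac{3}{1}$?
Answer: $\frac{1}{15} \approx 0.066667$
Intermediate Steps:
$O{\left(X \right)} = \frac{13}{2}$ ($O{\left(X \right)} = \frac{1}{2} \cdot 13 = \frac{13}{2}$)
$A{\left(l,U \right)} = 3$ ($A{\left(l,U \right)} = 3 \cdot 1 = 3$)
$w{\left(n \right)} = 3 n \left(4 + n\right)$ ($w{\left(n \right)} = n \left(4 + n\right) 3 = 3 n \left(4 + n\right)$)
$c{\left(h \right)} = \frac{2 h \left(\frac{13}{2} + h\right)}{3}$ ($c{\left(h \right)} = \frac{\left(h + \frac{13}{2}\right) \left(h + h\right)}{3} = \frac{\left(\frac{13}{2} + h\right) 2 h}{3} = \frac{2 h \left(\frac{13}{2} + h\right)}{3}$)
$\frac{1}{c{\left(w{\left(-1 \right)} \right)}} = \frac{1}{\frac{1}{3} \cdot 3 \left(-1\right) \left(4 - 1\right) \left(13 + 2 \cdot 3 \left(-1\right) \left(4 - 1\right)\right)} = \frac{1}{\frac{1}{3} \cdot 3 \left(-1\right) 3 \left(13 + 2 \cdot 3 \left(-1\right) 3\right)} = \frac{1}{\frac{1}{3} \left(-9\right) \left(13 + 2 \left(-9\right)\right)} = \frac{1}{\frac{1}{3} \left(-9\right) \left(13 - 18\right)} = \frac{1}{\frac{1}{3} \left(-9\right) \left(-5\right)} = \frac{1}{15}$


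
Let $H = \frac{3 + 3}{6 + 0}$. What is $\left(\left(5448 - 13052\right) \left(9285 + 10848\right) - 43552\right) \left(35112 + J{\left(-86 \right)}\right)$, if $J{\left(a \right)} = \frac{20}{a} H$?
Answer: $- \frac{231203966672504}{43} \approx -5.3768 \cdot 10^{12}$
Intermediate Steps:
$H = 1$ ($H = \frac{6}{6} = 6 \cdot \frac{1}{6} = 1$)
$J{\left(a \right)} = \frac{20}{a}$ ($J{\left(a \right)} = \frac{20}{a} 1 = \frac{20}{a}$)
$\left(\left(5448 - 13052\right) \left(9285 + 10848\right) - 43552\right) \left(35112 + J{\left(-86 \right)}\right) = \left(\left(5448 - 13052\right) \left(9285 + 10848\right) - 43552\right) \left(35112 + \frac{20}{-86}\right) = \left(\left(-7604\right) 20133 - 43552\right) \left(35112 + 20 \left(- \frac{1}{86}\right)\right) = \left(-153091332 - 43552\right) \left(35112 - \frac{10}{43}\right) = \left(-153134884\right) \frac{1509806}{43} = - \frac{231203966672504}{43}$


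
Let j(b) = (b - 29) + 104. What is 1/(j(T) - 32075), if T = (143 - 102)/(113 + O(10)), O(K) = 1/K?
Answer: -1131/36191590 ≈ -3.1250e-5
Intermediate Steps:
T = 410/1131 (T = (143 - 102)/(113 + 1/10) = 41/(113 + 1/10) = 41/(1131/10) = 41*(10/1131) = 410/1131 ≈ 0.36251)
j(b) = 75 + b (j(b) = (-29 + b) + 104 = 75 + b)
1/(j(T) - 32075) = 1/((75 + 410/1131) - 32075) = 1/(85235/1131 - 32075) = 1/(-36191590/1131) = -1131/36191590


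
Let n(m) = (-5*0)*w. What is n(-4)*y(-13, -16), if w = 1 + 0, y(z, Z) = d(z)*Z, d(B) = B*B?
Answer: 0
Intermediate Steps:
d(B) = B²
y(z, Z) = Z*z² (y(z, Z) = z²*Z = Z*z²)
w = 1
n(m) = 0 (n(m) = -5*0*1 = 0*1 = 0)
n(-4)*y(-13, -16) = 0*(-16*(-13)²) = 0*(-16*169) = 0*(-2704) = 0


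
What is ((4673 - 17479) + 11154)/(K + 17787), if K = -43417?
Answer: 826/12815 ≈ 0.064456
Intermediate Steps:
((4673 - 17479) + 11154)/(K + 17787) = ((4673 - 17479) + 11154)/(-43417 + 17787) = (-12806 + 11154)/(-25630) = -1652*(-1/25630) = 826/12815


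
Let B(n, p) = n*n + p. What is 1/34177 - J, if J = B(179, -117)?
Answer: -1091066547/34177 ≈ -31924.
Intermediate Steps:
B(n, p) = p + n**2 (B(n, p) = n**2 + p = p + n**2)
J = 31924 (J = -117 + 179**2 = -117 + 32041 = 31924)
1/34177 - J = 1/34177 - 1*31924 = 1/34177 - 31924 = -1091066547/34177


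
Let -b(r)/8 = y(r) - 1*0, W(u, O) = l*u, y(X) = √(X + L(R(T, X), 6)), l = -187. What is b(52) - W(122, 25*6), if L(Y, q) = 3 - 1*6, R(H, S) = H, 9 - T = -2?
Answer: 22758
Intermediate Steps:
T = 11 (T = 9 - 1*(-2) = 9 + 2 = 11)
L(Y, q) = -3 (L(Y, q) = 3 - 6 = -3)
y(X) = √(-3 + X) (y(X) = √(X - 3) = √(-3 + X))
W(u, O) = -187*u
b(r) = -8*√(-3 + r) (b(r) = -8*(√(-3 + r) - 1*0) = -8*(√(-3 + r) + 0) = -8*√(-3 + r))
b(52) - W(122, 25*6) = -8*√(-3 + 52) - (-187)*122 = -8*√49 - 1*(-22814) = -8*7 + 22814 = -56 + 22814 = 22758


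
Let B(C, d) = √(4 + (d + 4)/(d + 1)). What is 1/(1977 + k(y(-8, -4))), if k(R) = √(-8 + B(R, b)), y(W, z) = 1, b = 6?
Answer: 1/(1977 + I*√(8 - √266/7)) ≈ 0.00050582 - 6.09e-7*I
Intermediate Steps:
B(C, d) = √(4 + (4 + d)/(1 + d))
k(R) = √(-8 + √266/7) (k(R) = √(-8 + √((8 + 5*6)/(1 + 6))) = √(-8 + √((8 + 30)/7)) = √(-8 + √((⅐)*38)) = √(-8 + √(38/7)) = √(-8 + √266/7))
1/(1977 + k(y(-8, -4))) = 1/(1977 + √(-392 + 7*√266)/7)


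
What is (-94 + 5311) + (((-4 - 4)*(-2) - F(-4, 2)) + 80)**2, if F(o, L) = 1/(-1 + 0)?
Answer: 14626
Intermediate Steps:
F(o, L) = -1 (F(o, L) = 1/(-1) = -1)
(-94 + 5311) + (((-4 - 4)*(-2) - F(-4, 2)) + 80)**2 = (-94 + 5311) + (((-4 - 4)*(-2) - 1*(-1)) + 80)**2 = 5217 + ((-8*(-2) + 1) + 80)**2 = 5217 + ((16 + 1) + 80)**2 = 5217 + (17 + 80)**2 = 5217 + 97**2 = 5217 + 9409 = 14626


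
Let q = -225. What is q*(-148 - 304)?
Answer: 101700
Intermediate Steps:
q*(-148 - 304) = -225*(-148 - 304) = -225*(-452) = 101700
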